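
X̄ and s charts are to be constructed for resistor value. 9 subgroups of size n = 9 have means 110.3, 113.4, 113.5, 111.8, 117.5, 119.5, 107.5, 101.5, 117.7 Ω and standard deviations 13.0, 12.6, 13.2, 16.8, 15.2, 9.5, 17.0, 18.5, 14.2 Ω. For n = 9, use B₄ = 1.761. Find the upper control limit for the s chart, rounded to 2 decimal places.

s̄ = (13.0 + 12.6 + 13.2 + 16.8 + 15.2 + 9.5 + 17.0 + 18.5 + 14.2) / 9 = 14.4444
UCL_s = B₄·s̄ = 1.761 × 14.4444 = 25.4367

25.44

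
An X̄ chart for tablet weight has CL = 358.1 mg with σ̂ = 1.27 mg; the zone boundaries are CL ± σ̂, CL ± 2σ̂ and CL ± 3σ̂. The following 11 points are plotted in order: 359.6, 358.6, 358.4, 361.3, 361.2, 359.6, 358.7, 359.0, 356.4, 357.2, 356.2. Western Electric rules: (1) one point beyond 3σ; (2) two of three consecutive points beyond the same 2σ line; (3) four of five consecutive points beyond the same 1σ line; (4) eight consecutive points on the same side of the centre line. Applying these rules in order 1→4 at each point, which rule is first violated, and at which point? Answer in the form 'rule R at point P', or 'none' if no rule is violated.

Zone of each point (C = within 1σ̂, B = 1σ̂–2σ̂, A = 2σ̂–3σ̂, * = beyond 3σ̂; sign = side of CL): 1:+B, 2:+C, 3:+C, 4:+A, 5:+A, 6:+B, 7:+C, 8:+C, 9:-B, 10:-C, 11:-B
Rule 2 (two of three consecutive points beyond the same 2σ limit) is satisfied at point 5.

rule 2 at point 5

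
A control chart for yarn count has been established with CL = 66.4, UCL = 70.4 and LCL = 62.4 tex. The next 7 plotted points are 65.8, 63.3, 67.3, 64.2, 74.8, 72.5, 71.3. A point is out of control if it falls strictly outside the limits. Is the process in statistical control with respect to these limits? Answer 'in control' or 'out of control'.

out of control

Compare each point to [62.4, 70.4]: sample 5 = 74.8 > UCL; sample 6 = 72.5 > UCL; sample 7 = 71.3 > UCL.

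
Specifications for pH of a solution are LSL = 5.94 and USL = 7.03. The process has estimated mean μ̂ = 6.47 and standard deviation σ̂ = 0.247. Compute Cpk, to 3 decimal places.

Cpu = (USL − μ̂) / (3σ̂) = (7.03 − 6.47) / (3 × 0.247) = 0.7557; Cpl = (μ̂ − LSL) / (3σ̂) = (6.47 − 5.94) / (3 × 0.247) = 0.7152; Cpk = min(Cpu, Cpl) = 0.7152

0.715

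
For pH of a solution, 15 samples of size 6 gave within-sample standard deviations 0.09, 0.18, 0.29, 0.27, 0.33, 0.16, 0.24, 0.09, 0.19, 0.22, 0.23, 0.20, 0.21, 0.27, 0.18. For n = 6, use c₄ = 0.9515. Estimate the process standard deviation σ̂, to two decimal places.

0.22

s̄ = (0.09 + 0.18 + 0.29 + 0.27 + 0.33 + 0.16 + 0.24 + 0.09 + 0.19 + 0.22 + 0.23 + 0.20 + 0.21 + 0.27 + 0.18) / 15 = 0.2100
σ̂ = s̄ / c₄ = 0.2100 / 0.9515 = 0.2207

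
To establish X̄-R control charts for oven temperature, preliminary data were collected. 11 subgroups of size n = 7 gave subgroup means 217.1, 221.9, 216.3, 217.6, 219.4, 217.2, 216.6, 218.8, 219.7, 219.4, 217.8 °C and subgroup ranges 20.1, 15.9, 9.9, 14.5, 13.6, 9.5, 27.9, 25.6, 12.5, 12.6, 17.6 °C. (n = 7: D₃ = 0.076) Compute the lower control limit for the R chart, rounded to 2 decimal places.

1.24

R̄ = (20.1 + 15.9 + 9.9 + 14.5 + 13.6 + 9.5 + 27.9 + 25.6 + 12.5 + 12.6 + 17.6) / 11 = 179.7000 / 11 = 16.3364
LCL_R = D₃·R̄ = 0.076 × 16.3364 = 1.2416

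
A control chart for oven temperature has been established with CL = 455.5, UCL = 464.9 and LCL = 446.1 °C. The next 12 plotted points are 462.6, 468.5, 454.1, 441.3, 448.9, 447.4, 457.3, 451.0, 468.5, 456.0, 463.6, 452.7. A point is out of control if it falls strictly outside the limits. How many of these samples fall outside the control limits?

3

Compare each point to [446.1, 464.9]: sample 2 = 468.5 > UCL; sample 4 = 441.3 < LCL; sample 9 = 468.5 > UCL.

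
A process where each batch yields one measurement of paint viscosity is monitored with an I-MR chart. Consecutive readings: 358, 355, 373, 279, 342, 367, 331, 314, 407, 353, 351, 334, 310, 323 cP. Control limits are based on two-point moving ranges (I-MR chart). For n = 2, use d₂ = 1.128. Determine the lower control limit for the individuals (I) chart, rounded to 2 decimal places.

X̄ = (358 + 355 + 373 + 279 + 342 + 367 + 331 + 314 + 407 + 353 + 351 + 334 + 310 + 323) / 14 = 342.6429
Moving ranges: 3, 18, 94, 63, 25, 36, 17, 93, 54, 2, 17, 24, 13; M̄R̄ = 459.0000 / 13 = 35.3077
LCL = X̄ − 3·M̄R̄/d₂ = 342.6429 − 3 × 35.3077 / 1.128 = 248.7394

248.74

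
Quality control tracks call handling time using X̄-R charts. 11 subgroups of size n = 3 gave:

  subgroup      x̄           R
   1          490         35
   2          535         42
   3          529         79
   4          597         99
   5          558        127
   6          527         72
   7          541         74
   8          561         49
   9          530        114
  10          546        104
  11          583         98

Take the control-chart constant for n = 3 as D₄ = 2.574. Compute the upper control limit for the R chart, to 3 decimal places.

208.962

R̄ = (35 + 42 + 79 + 99 + 127 + 72 + 74 + 49 + 114 + 104 + 98) / 11 = 893.0000 / 11 = 81.1818
UCL_R = D₄·R̄ = 2.574 × 81.1818 = 208.9620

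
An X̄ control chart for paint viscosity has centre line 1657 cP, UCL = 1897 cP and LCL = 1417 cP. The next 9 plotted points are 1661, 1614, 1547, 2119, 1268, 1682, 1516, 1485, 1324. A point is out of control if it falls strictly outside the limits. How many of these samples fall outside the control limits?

3

Compare each point to [1417, 1897]: sample 4 = 2119 > UCL; sample 5 = 1268 < LCL; sample 9 = 1324 < LCL.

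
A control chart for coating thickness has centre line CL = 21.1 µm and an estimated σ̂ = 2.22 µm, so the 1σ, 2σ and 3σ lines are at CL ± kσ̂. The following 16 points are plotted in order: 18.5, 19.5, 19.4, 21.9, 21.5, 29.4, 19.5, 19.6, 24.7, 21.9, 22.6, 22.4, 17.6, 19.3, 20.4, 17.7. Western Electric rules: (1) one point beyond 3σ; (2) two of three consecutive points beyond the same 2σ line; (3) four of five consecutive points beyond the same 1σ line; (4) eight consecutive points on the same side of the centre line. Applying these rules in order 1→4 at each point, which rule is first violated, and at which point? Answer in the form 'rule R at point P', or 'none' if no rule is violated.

rule 1 at point 6

Zone of each point (C = within 1σ̂, B = 1σ̂–2σ̂, A = 2σ̂–3σ̂, * = beyond 3σ̂; sign = side of CL): 1:-B, 2:-C, 3:-C, 4:+C, 5:+C, 6:+*, 7:-C, 8:-C, 9:+B, 10:+C, 11:+C, 12:+C, 13:-B, 14:-C, 15:-C, 16:-B
Rule 1 (one point beyond the 3σ limits) is satisfied at point 6.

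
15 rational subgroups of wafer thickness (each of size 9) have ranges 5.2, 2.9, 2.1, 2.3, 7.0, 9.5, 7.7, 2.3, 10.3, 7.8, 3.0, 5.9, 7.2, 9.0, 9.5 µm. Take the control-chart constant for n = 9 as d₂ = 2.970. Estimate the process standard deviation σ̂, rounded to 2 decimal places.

2.06

R̄ = (5.2 + 2.9 + 2.1 + 2.3 + 7.0 + 9.5 + 7.7 + 2.3 + 10.3 + 7.8 + 3.0 + 5.9 + 7.2 + 9.0 + 9.5) / 15 = 6.1133
σ̂ = R̄ / d₂ = 6.1133 / 2.970 = 2.0584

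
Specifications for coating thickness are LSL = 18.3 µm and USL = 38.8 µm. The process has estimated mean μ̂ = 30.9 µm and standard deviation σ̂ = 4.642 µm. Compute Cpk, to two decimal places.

Cpu = (USL − μ̂) / (3σ̂) = (38.8 − 30.9) / (3 × 4.642) = 0.5673; Cpl = (μ̂ − LSL) / (3σ̂) = (30.9 − 18.3) / (3 × 4.642) = 0.9048; Cpk = min(Cpu, Cpl) = 0.5673

0.57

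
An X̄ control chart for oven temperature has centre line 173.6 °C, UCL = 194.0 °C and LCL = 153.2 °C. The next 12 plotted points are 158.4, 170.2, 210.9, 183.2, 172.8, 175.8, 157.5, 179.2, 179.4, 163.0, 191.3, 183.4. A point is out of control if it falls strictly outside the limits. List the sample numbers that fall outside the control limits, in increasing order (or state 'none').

3

Compare each point to [153.2, 194.0]: sample 3 = 210.9 > UCL.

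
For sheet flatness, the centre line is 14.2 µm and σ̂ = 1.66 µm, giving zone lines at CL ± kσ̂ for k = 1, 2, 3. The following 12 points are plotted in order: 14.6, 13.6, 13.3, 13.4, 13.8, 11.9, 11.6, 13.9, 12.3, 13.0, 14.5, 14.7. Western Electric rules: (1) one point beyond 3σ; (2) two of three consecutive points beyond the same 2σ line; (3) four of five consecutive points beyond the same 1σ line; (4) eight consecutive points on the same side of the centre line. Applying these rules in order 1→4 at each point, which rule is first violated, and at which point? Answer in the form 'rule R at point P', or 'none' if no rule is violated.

rule 4 at point 9

Zone of each point (C = within 1σ̂, B = 1σ̂–2σ̂, A = 2σ̂–3σ̂, * = beyond 3σ̂; sign = side of CL): 1:+C, 2:-C, 3:-C, 4:-C, 5:-C, 6:-B, 7:-B, 8:-C, 9:-B, 10:-C, 11:+C, 12:+C
Rule 4 (eight consecutive points on the same side of the centre line) is satisfied at point 9.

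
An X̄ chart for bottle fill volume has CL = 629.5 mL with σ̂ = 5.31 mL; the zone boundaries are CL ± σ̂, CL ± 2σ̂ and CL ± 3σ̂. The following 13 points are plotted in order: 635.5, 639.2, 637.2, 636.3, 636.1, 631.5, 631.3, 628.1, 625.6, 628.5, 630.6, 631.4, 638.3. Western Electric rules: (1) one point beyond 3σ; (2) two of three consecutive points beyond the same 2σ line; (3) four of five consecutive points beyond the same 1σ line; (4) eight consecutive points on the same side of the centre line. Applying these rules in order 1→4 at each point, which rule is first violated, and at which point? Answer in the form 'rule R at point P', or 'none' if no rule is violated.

Zone of each point (C = within 1σ̂, B = 1σ̂–2σ̂, A = 2σ̂–3σ̂, * = beyond 3σ̂; sign = side of CL): 1:+B, 2:+B, 3:+B, 4:+B, 5:+B, 6:+C, 7:+C, 8:-C, 9:-C, 10:-C, 11:+C, 12:+C, 13:+B
Rule 3 (four of five consecutive points beyond the same 1σ limit) is satisfied at point 4.

rule 3 at point 4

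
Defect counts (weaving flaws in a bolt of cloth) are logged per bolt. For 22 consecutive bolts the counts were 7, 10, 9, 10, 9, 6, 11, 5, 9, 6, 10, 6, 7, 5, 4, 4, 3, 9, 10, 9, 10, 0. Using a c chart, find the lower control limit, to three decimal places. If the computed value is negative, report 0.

c̄ = (7 + 10 + 9 + 10 + 9 + 6 + 11 + 5 + 9 + 6 + 10 + 6 + 7 + 5 + 4 + 4 + 3 + 9 + 10 + 9 + 10 + 0) / 22 = 159 / 22 = 7.2273
LCL = c̄ − 3√c̄ = 7.2273 − 3 × 2.6884 = -0.8378 → 0 (cannot be negative)

0.000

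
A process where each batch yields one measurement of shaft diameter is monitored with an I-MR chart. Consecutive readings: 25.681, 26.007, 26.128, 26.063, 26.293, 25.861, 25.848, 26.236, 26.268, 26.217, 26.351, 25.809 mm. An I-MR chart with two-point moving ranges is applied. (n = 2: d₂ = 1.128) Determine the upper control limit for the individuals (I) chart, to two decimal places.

26.63

X̄ = (25.681 + 26.007 + 26.128 + 26.063 + 26.293 + 25.861 + 25.848 + 26.236 + 26.268 + 26.217 + 26.351 + 25.809) / 12 = 26.0635
Moving ranges: 0.326, 0.121, 0.065, 0.230, 0.432, 0.013, 0.388, 0.032, 0.051, 0.134, 0.542; M̄R̄ = 2.3340 / 11 = 0.2122
UCL = X̄ + 3·M̄R̄/d₂ = 26.0635 + 3 × 0.2122 / 1.128 = 26.6278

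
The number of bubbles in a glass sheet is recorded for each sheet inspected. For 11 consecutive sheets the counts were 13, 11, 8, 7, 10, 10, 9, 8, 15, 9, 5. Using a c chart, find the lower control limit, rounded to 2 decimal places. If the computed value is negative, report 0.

c̄ = (13 + 11 + 8 + 7 + 10 + 10 + 9 + 8 + 15 + 9 + 5) / 11 = 105 / 11 = 9.5455
LCL = c̄ − 3√c̄ = 9.5455 − 3 × 3.0896 = 0.2767

0.28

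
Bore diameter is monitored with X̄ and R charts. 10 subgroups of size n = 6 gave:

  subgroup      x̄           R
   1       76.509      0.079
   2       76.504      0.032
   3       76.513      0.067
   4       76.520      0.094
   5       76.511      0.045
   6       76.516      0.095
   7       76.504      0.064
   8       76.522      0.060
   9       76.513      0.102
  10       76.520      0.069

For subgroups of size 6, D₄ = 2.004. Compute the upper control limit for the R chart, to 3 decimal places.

R̄ = (0.079 + 0.032 + 0.067 + 0.094 + 0.045 + 0.095 + 0.064 + 0.060 + 0.102 + 0.069) / 10 = 0.7070 / 10 = 0.0707
UCL_R = D₄·R̄ = 2.004 × 0.0707 = 0.1417

0.142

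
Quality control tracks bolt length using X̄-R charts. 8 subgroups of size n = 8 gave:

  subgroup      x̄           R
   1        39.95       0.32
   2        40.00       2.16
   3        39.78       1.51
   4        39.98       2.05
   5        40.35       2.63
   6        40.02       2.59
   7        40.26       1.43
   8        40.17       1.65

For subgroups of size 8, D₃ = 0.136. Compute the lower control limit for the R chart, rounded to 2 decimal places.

R̄ = (0.32 + 2.16 + 1.51 + 2.05 + 2.63 + 2.59 + 1.43 + 1.65) / 8 = 14.3400 / 8 = 1.7925
LCL_R = D₃·R̄ = 0.136 × 1.7925 = 0.2438

0.24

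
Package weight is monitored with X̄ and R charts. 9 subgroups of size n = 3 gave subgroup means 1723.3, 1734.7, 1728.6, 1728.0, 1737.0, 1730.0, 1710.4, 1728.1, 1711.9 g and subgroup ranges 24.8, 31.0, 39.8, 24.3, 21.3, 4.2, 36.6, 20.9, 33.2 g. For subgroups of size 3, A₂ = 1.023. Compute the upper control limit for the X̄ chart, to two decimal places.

1752.61

X̄̄ = (1723.3 + 1734.7 + 1728.6 + 1728.0 + 1737.0 + 1730.0 + 1710.4 + 1728.1 + 1711.9) / 9 = 15532.0000 / 9 = 1725.7778
R̄ = (24.8 + 31.0 + 39.8 + 24.3 + 21.3 + 4.2 + 36.6 + 20.9 + 33.2) / 9 = 236.1000 / 9 = 26.2333
UCL = X̄̄ + A₂·R̄ = 1725.7778 + 1.023 × 26.2333 = 1752.6145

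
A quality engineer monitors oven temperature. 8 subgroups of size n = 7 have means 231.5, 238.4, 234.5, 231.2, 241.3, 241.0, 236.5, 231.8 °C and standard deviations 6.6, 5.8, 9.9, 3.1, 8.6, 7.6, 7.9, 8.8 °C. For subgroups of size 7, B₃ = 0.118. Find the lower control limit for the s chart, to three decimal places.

0.860

s̄ = (6.6 + 5.8 + 9.9 + 3.1 + 8.6 + 7.6 + 7.9 + 8.8) / 8 = 7.2875
LCL_s = B₃·s̄ = 0.118 × 7.2875 = 0.8599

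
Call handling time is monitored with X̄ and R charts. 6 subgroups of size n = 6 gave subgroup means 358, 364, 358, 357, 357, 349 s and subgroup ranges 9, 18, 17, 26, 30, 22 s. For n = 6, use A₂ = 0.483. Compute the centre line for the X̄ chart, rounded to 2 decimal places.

X̄̄ = (358 + 364 + 358 + 357 + 357 + 349) / 6 = 2143.0000 / 6 = 357.1667
CL = X̄̄ = 357.1667

357.17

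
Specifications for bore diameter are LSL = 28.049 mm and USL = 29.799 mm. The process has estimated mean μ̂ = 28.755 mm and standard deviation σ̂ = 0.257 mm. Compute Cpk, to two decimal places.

0.92

Cpu = (USL − μ̂) / (3σ̂) = (29.799 − 28.755) / (3 × 0.257) = 1.3541; Cpl = (μ̂ − LSL) / (3σ̂) = (28.755 − 28.049) / (3 × 0.257) = 0.9157; Cpk = min(Cpu, Cpl) = 0.9157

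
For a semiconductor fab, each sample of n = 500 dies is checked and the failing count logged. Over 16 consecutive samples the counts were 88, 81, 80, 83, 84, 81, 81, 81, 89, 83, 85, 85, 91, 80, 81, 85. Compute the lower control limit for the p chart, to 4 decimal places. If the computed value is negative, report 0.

0.1172

p̄ = Σdᵢ / (k·n) = 1338 / (16 × 500) = 0.16725
LCL = p̄ − 3·√(p̄(1−p̄)/n) = 0.16725 − 3 × 0.01669 = 0.11718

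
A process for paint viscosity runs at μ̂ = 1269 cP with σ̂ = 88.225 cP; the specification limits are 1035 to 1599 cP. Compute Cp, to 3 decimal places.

Cp = (USL − LSL) / (6σ̂) = (1599 − 1035) / (6 × 88.225) = 564.0000 / 529.3500 = 1.0655

1.065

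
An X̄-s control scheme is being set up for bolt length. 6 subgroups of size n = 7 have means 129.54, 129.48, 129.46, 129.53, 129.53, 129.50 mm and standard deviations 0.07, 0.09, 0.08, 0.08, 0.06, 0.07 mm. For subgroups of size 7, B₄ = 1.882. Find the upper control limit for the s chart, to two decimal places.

s̄ = (0.07 + 0.09 + 0.08 + 0.08 + 0.06 + 0.07) / 6 = 0.0750
UCL_s = B₄·s̄ = 1.882 × 0.0750 = 0.1411

0.14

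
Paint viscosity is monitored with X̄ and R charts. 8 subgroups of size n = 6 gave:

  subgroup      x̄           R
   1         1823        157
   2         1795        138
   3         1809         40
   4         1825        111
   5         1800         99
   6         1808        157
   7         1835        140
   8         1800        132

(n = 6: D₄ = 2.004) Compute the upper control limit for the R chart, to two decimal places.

243.99

R̄ = (157 + 138 + 40 + 111 + 99 + 157 + 140 + 132) / 8 = 974.0000 / 8 = 121.7500
UCL_R = D₄·R̄ = 2.004 × 121.7500 = 243.9870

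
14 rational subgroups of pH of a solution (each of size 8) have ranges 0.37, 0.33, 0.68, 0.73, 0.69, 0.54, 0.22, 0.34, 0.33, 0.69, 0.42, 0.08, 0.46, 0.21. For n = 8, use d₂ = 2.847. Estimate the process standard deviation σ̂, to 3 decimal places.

R̄ = (0.37 + 0.33 + 0.68 + 0.73 + 0.69 + 0.54 + 0.22 + 0.34 + 0.33 + 0.69 + 0.42 + 0.08 + 0.46 + 0.21) / 14 = 0.4350
σ̂ = R̄ / d₂ = 0.4350 / 2.847 = 0.1528

0.153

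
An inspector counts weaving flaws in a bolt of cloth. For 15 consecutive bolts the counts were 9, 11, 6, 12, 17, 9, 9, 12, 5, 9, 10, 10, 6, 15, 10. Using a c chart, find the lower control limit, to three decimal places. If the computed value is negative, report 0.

0.513

c̄ = (9 + 11 + 6 + 12 + 17 + 9 + 9 + 12 + 5 + 9 + 10 + 10 + 6 + 15 + 10) / 15 = 150 / 15 = 10.0000
LCL = c̄ − 3√c̄ = 10.0000 − 3 × 3.1623 = 0.5132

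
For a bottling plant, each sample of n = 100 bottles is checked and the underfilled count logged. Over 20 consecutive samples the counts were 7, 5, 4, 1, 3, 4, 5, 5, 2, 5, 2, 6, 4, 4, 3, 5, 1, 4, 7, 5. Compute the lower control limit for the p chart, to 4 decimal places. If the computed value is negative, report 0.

0.0000

p̄ = Σdᵢ / (k·n) = 82 / (20 × 100) = 0.04100
LCL = p̄ − 3·√(p̄(1−p̄)/n) = 0.04100 − 3 × 0.01983 = -0.01849 → 0 (negative, so LCL = 0)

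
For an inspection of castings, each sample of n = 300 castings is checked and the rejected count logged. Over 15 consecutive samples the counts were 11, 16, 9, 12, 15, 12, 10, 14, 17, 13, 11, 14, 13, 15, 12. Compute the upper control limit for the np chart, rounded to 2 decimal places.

p̄ = Σdᵢ / (k·n) = 194 / (15 × 300) = 0.04311
UCL = np̄ + 3·√(np̄(1−p̄)) = 12.9333 + 3 × √(12.9333×0.95689) = 12.9333 + 3 × 3.5179 = 23.4871

23.49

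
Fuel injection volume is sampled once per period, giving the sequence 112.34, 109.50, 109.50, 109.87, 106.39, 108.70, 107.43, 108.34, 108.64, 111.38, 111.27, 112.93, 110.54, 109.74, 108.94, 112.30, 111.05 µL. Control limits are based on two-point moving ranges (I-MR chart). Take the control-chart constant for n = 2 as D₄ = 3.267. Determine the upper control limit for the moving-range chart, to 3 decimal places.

5.021

Moving ranges: 2.84, 0.00, 0.37, 3.48, 2.31, 1.27, 0.91, 0.30, 2.74, 0.11, 1.66, 2.39, 0.80, 0.80, 3.36, 1.25; M̄R̄ = 24.5900 / 16 = 1.5369
UCL_MR = D₄·M̄R̄ = 3.267 × 1.5369 = 5.0210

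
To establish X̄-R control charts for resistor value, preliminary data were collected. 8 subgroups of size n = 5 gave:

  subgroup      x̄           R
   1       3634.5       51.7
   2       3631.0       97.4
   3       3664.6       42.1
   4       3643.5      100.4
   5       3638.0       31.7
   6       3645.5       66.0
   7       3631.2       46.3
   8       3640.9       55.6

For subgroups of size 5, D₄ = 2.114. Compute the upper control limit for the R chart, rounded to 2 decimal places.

129.80

R̄ = (51.7 + 97.4 + 42.1 + 100.4 + 31.7 + 66.0 + 46.3 + 55.6) / 8 = 491.2000 / 8 = 61.4000
UCL_R = D₄·R̄ = 2.114 × 61.4000 = 129.7996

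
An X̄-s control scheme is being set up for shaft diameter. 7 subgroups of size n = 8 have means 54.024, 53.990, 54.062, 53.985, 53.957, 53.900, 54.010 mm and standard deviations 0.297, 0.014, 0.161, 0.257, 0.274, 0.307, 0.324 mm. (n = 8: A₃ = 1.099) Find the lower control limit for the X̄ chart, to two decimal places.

X̄̄ = (54.024 + 53.990 + 54.062 + 53.985 + 53.957 + 53.900 + 54.010) / 7 = 53.9897
s̄ = (0.297 + 0.014 + 0.161 + 0.257 + 0.274 + 0.307 + 0.324) / 7 = 0.2334
LCL = X̄̄ − A₃·s̄ = 53.9897 − 1.099 × 0.2334 = 53.7332

53.73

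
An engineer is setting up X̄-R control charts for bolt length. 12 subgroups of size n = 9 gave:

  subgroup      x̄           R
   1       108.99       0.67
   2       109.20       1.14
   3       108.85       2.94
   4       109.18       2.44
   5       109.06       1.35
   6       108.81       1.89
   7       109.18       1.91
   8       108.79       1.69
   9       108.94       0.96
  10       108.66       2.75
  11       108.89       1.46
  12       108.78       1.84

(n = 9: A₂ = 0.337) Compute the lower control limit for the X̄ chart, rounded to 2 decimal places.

X̄̄ = (108.99 + 109.20 + 108.85 + 109.18 + 109.06 + 108.81 + 109.18 + 108.79 + 108.94 + 108.66 + 108.89 + 108.78) / 12 = 1307.3300 / 12 = 108.9442
R̄ = (0.67 + 1.14 + 2.94 + 2.44 + 1.35 + 1.89 + 1.91 + 1.69 + 0.96 + 2.75 + 1.46 + 1.84) / 12 = 21.0400 / 12 = 1.7533
LCL = X̄̄ − A₂·R̄ = 108.9442 − 0.337 × 1.7533 = 108.3533

108.35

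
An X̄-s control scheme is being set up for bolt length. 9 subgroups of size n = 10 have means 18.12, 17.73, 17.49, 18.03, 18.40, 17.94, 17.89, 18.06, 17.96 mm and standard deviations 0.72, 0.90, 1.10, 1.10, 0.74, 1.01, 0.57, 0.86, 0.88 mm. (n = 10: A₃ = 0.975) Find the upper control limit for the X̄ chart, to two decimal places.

18.81

X̄̄ = (18.12 + 17.73 + 17.49 + 18.03 + 18.40 + 17.94 + 17.89 + 18.06 + 17.96) / 9 = 17.9578
s̄ = (0.72 + 0.90 + 1.10 + 1.10 + 0.74 + 1.01 + 0.57 + 0.86 + 0.88) / 9 = 0.8756
UCL = X̄̄ + A₃·s̄ = 17.9578 + 0.975 × 0.8756 = 18.8114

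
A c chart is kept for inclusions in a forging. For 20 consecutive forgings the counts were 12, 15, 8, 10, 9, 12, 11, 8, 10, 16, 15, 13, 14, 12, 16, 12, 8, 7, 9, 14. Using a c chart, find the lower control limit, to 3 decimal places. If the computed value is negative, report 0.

c̄ = (12 + 15 + 8 + 10 + 9 + 12 + 11 + 8 + 10 + 16 + 15 + 13 + 14 + 12 + 16 + 12 + 8 + 7 + 9 + 14) / 20 = 231 / 20 = 11.5500
LCL = c̄ − 3√c̄ = 11.5500 − 3 × 3.3985 = 1.3544

1.354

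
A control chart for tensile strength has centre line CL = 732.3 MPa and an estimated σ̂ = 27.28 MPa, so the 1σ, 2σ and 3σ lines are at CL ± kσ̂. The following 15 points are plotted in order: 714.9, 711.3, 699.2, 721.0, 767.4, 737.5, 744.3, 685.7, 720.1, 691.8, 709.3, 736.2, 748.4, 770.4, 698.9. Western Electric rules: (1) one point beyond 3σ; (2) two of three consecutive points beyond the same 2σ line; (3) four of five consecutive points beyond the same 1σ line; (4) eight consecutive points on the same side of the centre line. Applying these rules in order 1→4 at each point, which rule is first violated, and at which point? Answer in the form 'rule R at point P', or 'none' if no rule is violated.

none

Zone of each point (C = within 1σ̂, B = 1σ̂–2σ̂, A = 2σ̂–3σ̂, * = beyond 3σ̂; sign = side of CL): 1:-C, 2:-C, 3:-B, 4:-C, 5:+B, 6:+C, 7:+C, 8:-B, 9:-C, 10:-B, 11:-C, 12:+C, 13:+C, 14:+B, 15:-B
No rule fires across all 15 points.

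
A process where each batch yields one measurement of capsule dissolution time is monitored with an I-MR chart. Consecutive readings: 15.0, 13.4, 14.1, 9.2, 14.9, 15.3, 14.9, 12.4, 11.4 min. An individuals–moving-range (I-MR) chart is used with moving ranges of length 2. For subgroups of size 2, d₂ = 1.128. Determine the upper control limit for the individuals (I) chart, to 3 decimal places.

X̄ = (15.0 + 13.4 + 14.1 + 9.2 + 14.9 + 15.3 + 14.9 + 12.4 + 11.4) / 9 = 13.4000
Moving ranges: 1.6, 0.7, 4.9, 5.7, 0.4, 0.4, 2.5, 1.0; M̄R̄ = 17.2000 / 8 = 2.1500
UCL = X̄ + 3·M̄R̄/d₂ = 13.4000 + 3 × 2.1500 / 1.128 = 19.1181

19.118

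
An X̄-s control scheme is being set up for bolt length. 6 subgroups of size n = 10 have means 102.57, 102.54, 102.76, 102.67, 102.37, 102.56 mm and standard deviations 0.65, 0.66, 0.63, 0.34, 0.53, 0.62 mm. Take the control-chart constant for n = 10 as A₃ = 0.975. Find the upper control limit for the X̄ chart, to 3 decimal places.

X̄̄ = (102.57 + 102.54 + 102.76 + 102.67 + 102.37 + 102.56) / 6 = 102.5783
s̄ = (0.65 + 0.66 + 0.63 + 0.34 + 0.53 + 0.62) / 6 = 0.5717
UCL = X̄̄ + A₃·s̄ = 102.5783 + 0.975 × 0.5717 = 103.1357

103.136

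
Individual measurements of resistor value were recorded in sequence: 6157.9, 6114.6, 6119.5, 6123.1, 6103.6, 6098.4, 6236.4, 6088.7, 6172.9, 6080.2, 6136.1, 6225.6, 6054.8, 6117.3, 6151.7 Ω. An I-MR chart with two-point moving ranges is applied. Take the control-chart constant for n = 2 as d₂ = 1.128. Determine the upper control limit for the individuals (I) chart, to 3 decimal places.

6312.942

X̄ = (6157.9 + 6114.6 + 6119.5 + 6123.1 + 6103.6 + 6098.4 + 6236.4 + 6088.7 + 6172.9 + 6080.2 + 6136.1 + 6225.6 + 6054.8 + 6117.3 + 6151.7) / 15 = 6132.0533
Moving ranges: 43.3, 4.9, 3.6, 19.5, 5.2, 138.0, 147.7, 84.2, 92.7, 55.9, 89.5, 170.8, 62.5, 34.4; M̄R̄ = 952.2000 / 14 = 68.0143
UCL = X̄ + 3·M̄R̄/d₂ = 6132.0533 + 3 × 68.0143 / 1.128 = 6312.9424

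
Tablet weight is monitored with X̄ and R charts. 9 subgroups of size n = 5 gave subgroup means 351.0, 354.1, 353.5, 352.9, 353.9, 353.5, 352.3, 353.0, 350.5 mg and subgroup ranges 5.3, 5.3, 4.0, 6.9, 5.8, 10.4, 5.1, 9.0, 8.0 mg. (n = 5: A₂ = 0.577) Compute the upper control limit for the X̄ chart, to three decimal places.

X̄̄ = (351.0 + 354.1 + 353.5 + 352.9 + 353.9 + 353.5 + 352.3 + 353.0 + 350.5) / 9 = 3174.7000 / 9 = 352.7444
R̄ = (5.3 + 5.3 + 4.0 + 6.9 + 5.8 + 10.4 + 5.1 + 9.0 + 8.0) / 9 = 59.8000 / 9 = 6.6444
UCL = X̄̄ + A₂·R̄ = 352.7444 + 0.577 × 6.6444 = 356.5783

356.578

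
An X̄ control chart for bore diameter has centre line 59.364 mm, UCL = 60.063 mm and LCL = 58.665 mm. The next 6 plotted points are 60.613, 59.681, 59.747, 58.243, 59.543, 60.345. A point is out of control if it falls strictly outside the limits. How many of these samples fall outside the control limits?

3

Compare each point to [58.665, 60.063]: sample 1 = 60.613 > UCL; sample 4 = 58.243 < LCL; sample 6 = 60.345 > UCL.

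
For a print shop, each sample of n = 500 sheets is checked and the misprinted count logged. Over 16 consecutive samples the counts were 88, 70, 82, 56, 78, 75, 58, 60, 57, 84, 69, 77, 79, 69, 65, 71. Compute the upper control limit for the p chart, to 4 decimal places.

p̄ = Σdᵢ / (k·n) = 1138 / (16 × 500) = 0.14225
UCL = p̄ + 3·√(p̄(1−p̄)/n) = 0.14225 + 3 × √(0.14225×0.85775/500) = 0.14225 + 3 × 0.01562 = 0.18911

0.1891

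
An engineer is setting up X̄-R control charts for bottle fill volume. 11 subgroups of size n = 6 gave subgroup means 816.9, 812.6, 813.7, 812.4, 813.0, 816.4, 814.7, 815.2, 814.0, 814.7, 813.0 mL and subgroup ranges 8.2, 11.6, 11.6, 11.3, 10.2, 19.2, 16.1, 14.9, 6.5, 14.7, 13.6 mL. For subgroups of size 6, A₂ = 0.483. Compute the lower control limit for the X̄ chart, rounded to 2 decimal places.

808.18

X̄̄ = (816.9 + 812.6 + 813.7 + 812.4 + 813.0 + 816.4 + 814.7 + 815.2 + 814.0 + 814.7 + 813.0) / 11 = 8956.6000 / 11 = 814.2364
R̄ = (8.2 + 11.6 + 11.6 + 11.3 + 10.2 + 19.2 + 16.1 + 14.9 + 6.5 + 14.7 + 13.6) / 11 = 137.9000 / 11 = 12.5364
LCL = X̄̄ − A₂·R̄ = 814.2364 − 0.483 × 12.5364 = 808.1813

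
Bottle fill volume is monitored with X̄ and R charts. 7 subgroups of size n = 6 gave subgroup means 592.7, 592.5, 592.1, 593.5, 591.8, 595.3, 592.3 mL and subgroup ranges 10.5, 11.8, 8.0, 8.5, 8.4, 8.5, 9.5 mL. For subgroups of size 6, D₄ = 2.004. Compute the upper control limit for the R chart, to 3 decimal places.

R̄ = (10.5 + 11.8 + 8.0 + 8.5 + 8.4 + 8.5 + 9.5) / 7 = 65.2000 / 7 = 9.3143
UCL_R = D₄·R̄ = 2.004 × 9.3143 = 18.6658

18.666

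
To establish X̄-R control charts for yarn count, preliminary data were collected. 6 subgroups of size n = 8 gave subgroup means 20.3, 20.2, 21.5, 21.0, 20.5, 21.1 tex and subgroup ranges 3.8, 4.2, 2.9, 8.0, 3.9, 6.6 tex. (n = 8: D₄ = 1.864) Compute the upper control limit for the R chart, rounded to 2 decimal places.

9.13

R̄ = (3.8 + 4.2 + 2.9 + 8.0 + 3.9 + 6.6) / 6 = 29.4000 / 6 = 4.9000
UCL_R = D₄·R̄ = 1.864 × 4.9000 = 9.1336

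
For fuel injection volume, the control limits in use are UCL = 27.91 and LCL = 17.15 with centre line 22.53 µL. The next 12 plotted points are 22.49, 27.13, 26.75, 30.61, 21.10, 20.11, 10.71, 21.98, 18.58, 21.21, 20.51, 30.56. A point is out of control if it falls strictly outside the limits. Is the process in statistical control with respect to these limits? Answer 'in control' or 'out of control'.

Compare each point to [17.15, 27.91]: sample 4 = 30.61 > UCL; sample 7 = 10.71 < LCL; sample 12 = 30.56 > UCL.

out of control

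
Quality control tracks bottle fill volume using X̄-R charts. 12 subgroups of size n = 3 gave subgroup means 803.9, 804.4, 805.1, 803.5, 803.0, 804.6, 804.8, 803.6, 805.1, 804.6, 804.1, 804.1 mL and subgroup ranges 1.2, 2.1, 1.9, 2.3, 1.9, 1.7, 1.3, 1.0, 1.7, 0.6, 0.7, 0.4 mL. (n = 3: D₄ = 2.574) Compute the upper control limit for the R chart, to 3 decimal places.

R̄ = (1.2 + 2.1 + 1.9 + 2.3 + 1.9 + 1.7 + 1.3 + 1.0 + 1.7 + 0.6 + 0.7 + 0.4) / 12 = 16.8000 / 12 = 1.4000
UCL_R = D₄·R̄ = 2.574 × 1.4000 = 3.6036

3.604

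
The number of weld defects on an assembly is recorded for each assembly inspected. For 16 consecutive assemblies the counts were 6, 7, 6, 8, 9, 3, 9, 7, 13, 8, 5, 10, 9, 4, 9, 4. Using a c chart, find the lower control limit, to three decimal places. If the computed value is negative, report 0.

c̄ = (6 + 7 + 6 + 8 + 9 + 3 + 9 + 7 + 13 + 8 + 5 + 10 + 9 + 4 + 9 + 4) / 16 = 117 / 16 = 7.3125
LCL = c̄ − 3√c̄ = 7.3125 − 3 × 2.7042 = -0.8000 → 0 (cannot be negative)

0.000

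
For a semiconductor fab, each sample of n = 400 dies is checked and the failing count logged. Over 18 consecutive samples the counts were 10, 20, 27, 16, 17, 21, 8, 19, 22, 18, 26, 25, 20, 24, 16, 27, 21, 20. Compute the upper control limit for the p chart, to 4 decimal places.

0.0821

p̄ = Σdᵢ / (k·n) = 357 / (18 × 400) = 0.04958
UCL = p̄ + 3·√(p̄(1−p̄)/n) = 0.04958 + 3 × √(0.04958×0.95042/400) = 0.04958 + 3 × 0.01085 = 0.08215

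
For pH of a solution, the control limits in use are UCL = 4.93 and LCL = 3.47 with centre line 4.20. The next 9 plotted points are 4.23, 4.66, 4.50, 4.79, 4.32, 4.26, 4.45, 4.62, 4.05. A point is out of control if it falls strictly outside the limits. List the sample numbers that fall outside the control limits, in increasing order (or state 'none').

All 9 points lie within [3.47, 4.93].

none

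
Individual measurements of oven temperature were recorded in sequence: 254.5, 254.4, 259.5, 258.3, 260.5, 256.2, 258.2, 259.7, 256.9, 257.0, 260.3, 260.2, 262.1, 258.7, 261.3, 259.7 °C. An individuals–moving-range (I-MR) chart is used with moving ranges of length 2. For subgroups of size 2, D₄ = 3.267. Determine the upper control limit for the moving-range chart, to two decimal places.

Moving ranges: 0.1, 5.1, 1.2, 2.2, 4.3, 2.0, 1.5, 2.8, 0.1, 3.3, 0.1, 1.9, 3.4, 2.6, 1.6; M̄R̄ = 32.2000 / 15 = 2.1467
UCL_MR = D₄·M̄R̄ = 3.267 × 2.1467 = 7.0132

7.01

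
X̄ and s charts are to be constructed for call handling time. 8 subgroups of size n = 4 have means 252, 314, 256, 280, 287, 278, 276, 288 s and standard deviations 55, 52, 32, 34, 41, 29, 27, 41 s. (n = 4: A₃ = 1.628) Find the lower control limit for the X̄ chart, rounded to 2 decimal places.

X̄̄ = (252 + 314 + 256 + 280 + 287 + 278 + 276 + 288) / 8 = 278.8750
s̄ = (55 + 52 + 32 + 34 + 41 + 29 + 27 + 41) / 8 = 38.8750
LCL = X̄̄ − A₃·s̄ = 278.8750 − 1.628 × 38.8750 = 215.5865

215.59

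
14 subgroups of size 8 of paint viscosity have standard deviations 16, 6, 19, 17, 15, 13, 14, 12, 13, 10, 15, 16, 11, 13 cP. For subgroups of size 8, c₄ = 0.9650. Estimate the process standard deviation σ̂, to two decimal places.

14.06

s̄ = (16 + 6 + 19 + 17 + 15 + 13 + 14 + 12 + 13 + 10 + 15 + 16 + 11 + 13) / 14 = 13.5714
σ̂ = s̄ / c₄ = 13.5714 / 0.9650 = 14.0637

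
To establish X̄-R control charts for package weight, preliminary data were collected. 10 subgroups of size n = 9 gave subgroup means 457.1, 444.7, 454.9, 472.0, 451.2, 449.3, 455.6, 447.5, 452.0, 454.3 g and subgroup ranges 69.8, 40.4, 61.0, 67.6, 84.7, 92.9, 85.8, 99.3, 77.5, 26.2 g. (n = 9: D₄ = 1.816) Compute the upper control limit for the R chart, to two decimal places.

128.06

R̄ = (69.8 + 40.4 + 61.0 + 67.6 + 84.7 + 92.9 + 85.8 + 99.3 + 77.5 + 26.2) / 10 = 705.2000 / 10 = 70.5200
UCL_R = D₄·R̄ = 1.816 × 70.5200 = 128.0643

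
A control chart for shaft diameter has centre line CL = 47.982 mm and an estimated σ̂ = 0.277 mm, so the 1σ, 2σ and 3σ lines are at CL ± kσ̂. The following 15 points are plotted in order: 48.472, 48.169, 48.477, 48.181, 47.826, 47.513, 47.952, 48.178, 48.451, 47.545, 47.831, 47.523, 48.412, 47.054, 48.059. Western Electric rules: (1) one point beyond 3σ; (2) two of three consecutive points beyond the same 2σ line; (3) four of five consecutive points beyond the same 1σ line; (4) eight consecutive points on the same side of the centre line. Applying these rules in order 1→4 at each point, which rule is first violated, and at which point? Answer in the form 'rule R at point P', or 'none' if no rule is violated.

Zone of each point (C = within 1σ̂, B = 1σ̂–2σ̂, A = 2σ̂–3σ̂, * = beyond 3σ̂; sign = side of CL): 1:+B, 2:+C, 3:+B, 4:+C, 5:-C, 6:-B, 7:-C, 8:+C, 9:+B, 10:-B, 11:-C, 12:-B, 13:+B, 14:-*, 15:+C
Rule 1 (one point beyond the 3σ limits) is satisfied at point 14.

rule 1 at point 14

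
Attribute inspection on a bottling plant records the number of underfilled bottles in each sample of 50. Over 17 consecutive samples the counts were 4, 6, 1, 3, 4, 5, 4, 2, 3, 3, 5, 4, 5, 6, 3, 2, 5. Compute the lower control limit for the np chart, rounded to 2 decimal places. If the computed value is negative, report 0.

0.00

p̄ = Σdᵢ / (k·n) = 65 / (17 × 50) = 0.07647
LCL = np̄ − 3·√(np̄(1−p̄)) = 3.8235 − 3 × 1.8791 = -1.8139 → 0 (negative, so LCL = 0)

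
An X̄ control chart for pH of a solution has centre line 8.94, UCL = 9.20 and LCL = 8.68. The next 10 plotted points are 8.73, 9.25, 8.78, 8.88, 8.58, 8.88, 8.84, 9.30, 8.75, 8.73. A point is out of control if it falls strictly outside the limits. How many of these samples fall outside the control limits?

3

Compare each point to [8.68, 9.20]: sample 2 = 9.25 > UCL; sample 5 = 8.58 < LCL; sample 8 = 9.30 > UCL.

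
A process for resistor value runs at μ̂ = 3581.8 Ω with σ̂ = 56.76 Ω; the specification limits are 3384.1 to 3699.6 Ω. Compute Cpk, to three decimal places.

Cpu = (USL − μ̂) / (3σ̂) = (3699.6 − 3581.8) / (3 × 56.76) = 0.6918; Cpl = (μ̂ − LSL) / (3σ̂) = (3581.8 − 3384.1) / (3 × 56.76) = 1.1610; Cpk = min(Cpu, Cpl) = 0.6918

0.692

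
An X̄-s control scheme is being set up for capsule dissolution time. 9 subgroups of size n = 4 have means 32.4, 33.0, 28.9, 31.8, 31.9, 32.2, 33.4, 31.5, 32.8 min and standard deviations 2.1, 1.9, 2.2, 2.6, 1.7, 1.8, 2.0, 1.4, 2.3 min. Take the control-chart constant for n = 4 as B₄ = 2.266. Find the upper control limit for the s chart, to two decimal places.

s̄ = (2.1 + 1.9 + 2.2 + 2.6 + 1.7 + 1.8 + 2.0 + 1.4 + 2.3) / 9 = 2.0000
UCL_s = B₄·s̄ = 2.266 × 2.0000 = 4.5320

4.53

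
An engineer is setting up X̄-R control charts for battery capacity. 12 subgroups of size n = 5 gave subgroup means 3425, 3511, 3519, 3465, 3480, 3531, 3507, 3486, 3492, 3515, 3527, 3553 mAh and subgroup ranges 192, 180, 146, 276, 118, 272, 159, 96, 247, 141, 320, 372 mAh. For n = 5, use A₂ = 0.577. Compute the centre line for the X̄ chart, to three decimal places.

X̄̄ = (3425 + 3511 + 3519 + 3465 + 3480 + 3531 + 3507 + 3486 + 3492 + 3515 + 3527 + 3553) / 12 = 42011.0000 / 12 = 3500.9167
CL = X̄̄ = 3500.9167

3500.917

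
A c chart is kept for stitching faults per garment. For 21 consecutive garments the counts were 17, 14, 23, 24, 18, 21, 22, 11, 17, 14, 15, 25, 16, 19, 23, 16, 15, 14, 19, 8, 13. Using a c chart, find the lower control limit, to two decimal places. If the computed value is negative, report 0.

c̄ = (17 + 14 + 23 + 24 + 18 + 21 + 22 + 11 + 17 + 14 + 15 + 25 + 16 + 19 + 23 + 16 + 15 + 14 + 19 + 8 + 13) / 21 = 364 / 21 = 17.3333
LCL = c̄ − 3√c̄ = 17.3333 − 3 × 4.1633 = 4.8433

4.84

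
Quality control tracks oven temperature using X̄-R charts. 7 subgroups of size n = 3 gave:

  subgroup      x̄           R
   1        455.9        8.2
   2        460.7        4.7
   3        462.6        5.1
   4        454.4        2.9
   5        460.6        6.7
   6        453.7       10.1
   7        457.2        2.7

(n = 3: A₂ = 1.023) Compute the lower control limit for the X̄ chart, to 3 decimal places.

X̄̄ = (455.9 + 460.7 + 462.6 + 454.4 + 460.6 + 453.7 + 457.2) / 7 = 3205.1000 / 7 = 457.8714
R̄ = (8.2 + 4.7 + 5.1 + 2.9 + 6.7 + 10.1 + 2.7) / 7 = 40.4000 / 7 = 5.7714
LCL = X̄̄ − A₂·R̄ = 457.8714 − 1.023 × 5.7714 = 451.9673

451.967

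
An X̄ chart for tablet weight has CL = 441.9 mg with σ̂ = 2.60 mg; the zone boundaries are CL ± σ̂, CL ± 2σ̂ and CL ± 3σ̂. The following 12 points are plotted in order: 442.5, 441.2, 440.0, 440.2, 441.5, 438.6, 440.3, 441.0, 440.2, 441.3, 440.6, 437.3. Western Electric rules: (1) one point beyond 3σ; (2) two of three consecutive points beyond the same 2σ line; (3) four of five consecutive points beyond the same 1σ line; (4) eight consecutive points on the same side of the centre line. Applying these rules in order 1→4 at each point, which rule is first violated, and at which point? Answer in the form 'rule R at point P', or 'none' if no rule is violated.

Zone of each point (C = within 1σ̂, B = 1σ̂–2σ̂, A = 2σ̂–3σ̂, * = beyond 3σ̂; sign = side of CL): 1:+C, 2:-C, 3:-C, 4:-C, 5:-C, 6:-B, 7:-C, 8:-C, 9:-C, 10:-C, 11:-C, 12:-B
Rule 4 (eight consecutive points on the same side of the centre line) is satisfied at point 9.

rule 4 at point 9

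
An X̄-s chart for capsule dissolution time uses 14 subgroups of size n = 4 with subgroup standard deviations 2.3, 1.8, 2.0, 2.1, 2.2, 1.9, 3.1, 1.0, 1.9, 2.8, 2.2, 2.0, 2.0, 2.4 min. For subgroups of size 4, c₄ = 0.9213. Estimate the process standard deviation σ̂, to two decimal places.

2.30

s̄ = (2.3 + 1.8 + 2.0 + 2.1 + 2.2 + 1.9 + 3.1 + 1.0 + 1.9 + 2.8 + 2.2 + 2.0 + 2.0 + 2.4) / 14 = 2.1214
σ̂ = s̄ / c₄ = 2.1214 / 0.9213 = 2.3026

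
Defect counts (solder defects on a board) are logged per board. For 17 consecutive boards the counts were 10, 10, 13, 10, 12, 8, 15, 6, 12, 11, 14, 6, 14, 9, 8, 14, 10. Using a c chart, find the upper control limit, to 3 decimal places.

c̄ = (10 + 10 + 13 + 10 + 12 + 8 + 15 + 6 + 12 + 11 + 14 + 6 + 14 + 9 + 8 + 14 + 10) / 17 = 182 / 17 = 10.7059
UCL = c̄ + 3√c̄ = 10.7059 + 3 × √10.7059 = 10.7059 + 3 × 3.2720 = 20.5218

20.522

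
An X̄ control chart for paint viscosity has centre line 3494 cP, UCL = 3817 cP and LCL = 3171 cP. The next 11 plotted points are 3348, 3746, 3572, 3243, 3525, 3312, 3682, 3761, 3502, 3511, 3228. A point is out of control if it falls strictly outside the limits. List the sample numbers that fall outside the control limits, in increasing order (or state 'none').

none

All 11 points lie within [3171, 3817].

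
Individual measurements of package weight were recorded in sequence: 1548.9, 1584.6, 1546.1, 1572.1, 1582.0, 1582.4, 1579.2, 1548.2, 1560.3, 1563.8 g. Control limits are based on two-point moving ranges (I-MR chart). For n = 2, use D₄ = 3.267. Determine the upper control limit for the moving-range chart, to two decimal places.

58.19

Moving ranges: 35.7, 38.5, 26.0, 9.9, 0.4, 3.2, 31.0, 12.1, 3.5; M̄R̄ = 160.3000 / 9 = 17.8111
UCL_MR = D₄·M̄R̄ = 3.267 × 17.8111 = 58.1889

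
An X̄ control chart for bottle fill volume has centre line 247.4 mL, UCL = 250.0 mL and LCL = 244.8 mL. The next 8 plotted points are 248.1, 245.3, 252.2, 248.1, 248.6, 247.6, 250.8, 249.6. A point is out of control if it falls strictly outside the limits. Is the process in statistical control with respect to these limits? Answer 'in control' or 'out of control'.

out of control

Compare each point to [244.8, 250.0]: sample 3 = 252.2 > UCL; sample 7 = 250.8 > UCL.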